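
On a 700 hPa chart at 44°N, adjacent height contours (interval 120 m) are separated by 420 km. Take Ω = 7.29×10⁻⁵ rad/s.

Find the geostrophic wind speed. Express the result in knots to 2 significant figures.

54 knots

Coriolis parameter at 44°N:
f = 2Ω sin φ = 2 × 7.29×10⁻⁵ × sin 44° = 1.01×10⁻⁴ s⁻¹
Height gradient: |∂Z/∂n| = 120 m / 420000 m = 2.86×10⁻⁴
On a pressure surface, geostrophic balance gives V_g = (g/f)|∂Z/∂n|:
V_g = 9.81 × 2.86×10⁻⁴ / 1.01×10⁻⁴ = 27.7 m/s
Converting: 27.7 m/s × 1.944 = 54 knots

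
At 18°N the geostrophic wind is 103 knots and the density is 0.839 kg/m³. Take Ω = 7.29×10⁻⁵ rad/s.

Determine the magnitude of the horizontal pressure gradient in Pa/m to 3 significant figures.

2.00×10⁻³ Pa/m

Coriolis parameter at 18°N:
f = 2Ω sin φ = 2 × 7.29×10⁻⁵ × sin 18° = 4.51×10⁻⁵ s⁻¹
Wind speed in SI: 103 knots = 53.0 m/s
Geostrophic balance rearranged: |∂P/∂n| = f ρ V_g
|∂P/∂n| = 4.51×10⁻⁵ × 0.839 × 53.0 = 2.00×10⁻³ Pa/m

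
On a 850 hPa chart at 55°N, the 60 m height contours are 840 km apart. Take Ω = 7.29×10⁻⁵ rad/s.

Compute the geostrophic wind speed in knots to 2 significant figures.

Coriolis parameter at 55°N:
f = 2Ω sin φ = 2 × 7.29×10⁻⁵ × sin 55° = 1.19×10⁻⁴ s⁻¹
Height gradient: |∂Z/∂n| = 60 m / 840000 m = 7.14×10⁻⁵
On a pressure surface, geostrophic balance gives V_g = (g/f)|∂Z/∂n|:
V_g = 9.81 × 7.14×10⁻⁵ / 1.19×10⁻⁴ = 5.87 m/s
Converting: 5.87 m/s × 1.944 = 11 knots

11 knots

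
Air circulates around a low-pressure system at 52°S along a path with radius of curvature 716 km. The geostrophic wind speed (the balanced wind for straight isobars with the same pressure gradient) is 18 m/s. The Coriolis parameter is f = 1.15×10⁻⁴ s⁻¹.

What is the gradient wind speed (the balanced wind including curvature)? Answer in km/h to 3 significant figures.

Around a low, centrifugal force acts outward with Coriolis, so pressure-gradient force balances both:
(1/ρ)|∂P/∂n| = fV + V²/R  →  V² + fR·V − fR·V_g = 0
With fR = 1.15×10⁻⁴ × 716×10³ m = 82.3 m/s:
V = [−fR + √((fR)² + 4 fR V_g)]/2 = [−82.3 + √(82.3² + 4×82.3×18)]/2 = 15.2 m/s
Subgeostrophic (V < V_g = 18 m/s), as expected around a low.
Converting: 15.2 m/s × 3.6 = 54.7 km/h

54.7 km/h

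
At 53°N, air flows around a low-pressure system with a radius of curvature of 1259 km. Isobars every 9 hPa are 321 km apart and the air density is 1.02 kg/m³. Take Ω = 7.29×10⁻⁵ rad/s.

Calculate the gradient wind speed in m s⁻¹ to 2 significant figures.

Coriolis parameter at 53°N:
f = 2Ω sin φ = 2 × 7.29×10⁻⁵ × sin 53° = 1.16×10⁻⁴ s⁻¹
Pressure gradient: |∂P/∂n| = 900 Pa / 321000 m = 2.80×10⁻³ Pa/m
Geostrophic speed: V_g = |∂P/∂n|/(fρ) = 2.80×10⁻³/(1.16×10⁻⁴ × 1.02) = 23.6 m/s
Around a low, centrifugal force acts outward with Coriolis, so pressure-gradient force balances both:
(1/ρ)|∂P/∂n| = fV + V²/R  →  V² + fR·V − fR·V_g = 0
With fR = 1.16×10⁻⁴ × 1259×10³ m = 147 m/s:
V = [−fR + √((fR)² + 4 fR V_g)]/2 = [−147 + √(147² + 4×147×23.6)]/2 = 20.7 m/s
Subgeostrophic (V < V_g = 23.6 m/s), as expected around a low.

21 m s⁻¹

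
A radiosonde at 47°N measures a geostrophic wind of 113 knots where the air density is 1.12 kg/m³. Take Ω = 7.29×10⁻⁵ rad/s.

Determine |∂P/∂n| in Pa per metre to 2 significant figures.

Coriolis parameter at 47°N:
f = 2Ω sin φ = 2 × 7.29×10⁻⁵ × sin 47° = 1.07×10⁻⁴ s⁻¹
Wind speed in SI: 113 knots = 58.1 m/s
Geostrophic balance rearranged: |∂P/∂n| = f ρ V_g
|∂P/∂n| = 1.07×10⁻⁴ × 1.12 × 58.1 = 6.94×10⁻³ Pa/m

6.9×10⁻³ Pa/m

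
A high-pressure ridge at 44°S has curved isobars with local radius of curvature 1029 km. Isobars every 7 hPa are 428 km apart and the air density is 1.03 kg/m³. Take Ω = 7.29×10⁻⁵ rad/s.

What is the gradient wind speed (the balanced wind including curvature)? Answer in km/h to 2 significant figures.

Coriolis parameter at 44°S:
f = 2Ω sin φ = 2 × 7.29×10⁻⁵ × sin 44° = 1.01×10⁻⁴ s⁻¹
Pressure gradient: |∂P/∂n| = 700 Pa / 428000 m = 1.64×10⁻³ Pa/m
Geostrophic speed: V_g = |∂P/∂n|/(fρ) = 1.64×10⁻³/(1.01×10⁻⁴ × 1.03) = 15.7 m/s
Around a high, pressure-gradient force acts outward with centrifugal, so Coriolis balances both:
fV = (1/ρ)|∂P/∂n| + V²/R  →  V² − fR·V + fR·V_g = 0
With fR = 1.01×10⁻⁴ × 1029×10³ m = 104 m/s:
V = [fR − √((fR)² − 4 fR V_g)]/2 = [104 − √(104² − 4×104×15.7)]/2 = 19.2 m/s
Supergeostrophic (V > V_g = 15.7 m/s), as expected around a high.
Converting: 19.2 m/s × 3.6 = 69 km/h

69 km/h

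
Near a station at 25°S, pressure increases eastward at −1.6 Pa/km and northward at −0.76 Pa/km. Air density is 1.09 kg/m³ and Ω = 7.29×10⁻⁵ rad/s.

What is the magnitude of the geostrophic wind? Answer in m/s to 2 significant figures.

Coriolis parameter at 25°S:
f = 2Ω sin φ = 2 × 7.29×10⁻⁵ × sin 25° = 6.16×10⁻⁵ s⁻¹
In the Southern Hemisphere f is negative: f = −6.16×10⁻⁵ s⁻¹.
Component geostrophic relations (x east, y north):
u_g = −(1/(fρ)) ∂P/∂y,  v_g = (1/(fρ)) ∂P/∂x
u_g = −(−0.76×10⁻³)/(−6.16×10⁻⁵ × 1.09) = −11.3 m/s;  v_g = (−1.6×10⁻³)/(−6.16×10⁻⁵ × 1.09) = 23.8 m/s
|V_g| = √(u_g² + v_g²) = 26.4 m/s

26 m/s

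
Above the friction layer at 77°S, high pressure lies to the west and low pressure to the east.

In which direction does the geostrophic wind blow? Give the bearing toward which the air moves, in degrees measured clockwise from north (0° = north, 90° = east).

000°

The pressure-gradient force points toward the east (bearing 090°).
Geostrophic balance: in the Southern Hemisphere the Coriolis force deflects motion to the left, so the geostrophic wind blows 90° to the left of the pressure-gradient force (low pressure on the right).
Rotating 090° by 90° counterclockwise gives 000° — the wind blows toward the north.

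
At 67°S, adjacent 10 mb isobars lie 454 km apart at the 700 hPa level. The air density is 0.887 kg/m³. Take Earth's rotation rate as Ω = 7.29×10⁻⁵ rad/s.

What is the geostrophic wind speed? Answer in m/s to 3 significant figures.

18.5 m/s

Coriolis parameter at 67°S:
f = 2Ω sin φ = 2 × 7.29×10⁻⁵ × sin 67° = 1.34×10⁻⁴ s⁻¹
Pressure gradient: |∂P/∂n| = 1000 Pa / 454000 m = 2.20×10⁻³ Pa/m
Geostrophic balance (pressure-gradient force = Coriolis force):
V_g = (1/(fρ)) |∂P/∂n| = 2.20×10⁻³ / (1.34×10⁻⁴ × 0.887) = 18.5 m/s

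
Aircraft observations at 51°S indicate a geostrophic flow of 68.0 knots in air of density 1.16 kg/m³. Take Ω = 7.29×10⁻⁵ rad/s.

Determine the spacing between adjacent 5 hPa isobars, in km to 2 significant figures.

Coriolis parameter at 51°S:
f = 2Ω sin φ = 2 × 7.29×10⁻⁵ × sin 51° = 1.13×10⁻⁴ s⁻¹
Wind speed in SI: 68.0 knots = 35.0 m/s
Geostrophic balance rearranged: |∂P/∂n| = f ρ V_g
|∂P/∂n| = 1.13×10⁻⁴ × 1.16 × 35.0 = 4.60×10⁻³ Pa/m
Isobar spacing: Δn = ΔP/|∂P/∂n| = 500 Pa / 4.60×10⁻³ Pa/m = 108744 m ≈ 110 km

110 km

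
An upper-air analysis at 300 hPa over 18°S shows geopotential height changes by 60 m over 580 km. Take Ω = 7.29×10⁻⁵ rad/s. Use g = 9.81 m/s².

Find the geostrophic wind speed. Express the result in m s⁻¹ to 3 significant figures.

Coriolis parameter at 18°S:
f = 2Ω sin φ = 2 × 7.29×10⁻⁵ × sin 18° = 4.51×10⁻⁵ s⁻¹
Height gradient: |∂Z/∂n| = 60 m / 580000 m = 1.03×10⁻⁴
On a pressure surface, geostrophic balance gives V_g = (g/f)|∂Z/∂n|:
V_g = 9.81 × 1.03×10⁻⁴ / 4.51×10⁻⁵ = 22.5 m/s

22.5 m s⁻¹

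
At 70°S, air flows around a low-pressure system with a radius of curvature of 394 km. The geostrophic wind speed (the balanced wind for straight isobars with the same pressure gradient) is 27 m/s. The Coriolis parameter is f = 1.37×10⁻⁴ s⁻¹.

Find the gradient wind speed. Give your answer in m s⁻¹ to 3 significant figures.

Around a low, centrifugal force acts outward with Coriolis, so pressure-gradient force balances both:
(1/ρ)|∂P/∂n| = fV + V²/R  →  V² + fR·V − fR·V_g = 0
With fR = 1.37×10⁻⁴ × 394×10³ m = 54.0 m/s:
V = [−fR + √((fR)² + 4 fR V_g)]/2 = [−54.0 + √(54.0² + 4×54.0×27)]/2 = 19.8 m/s
Subgeostrophic (V < V_g = 27 m/s), as expected around a low.

19.8 m s⁻¹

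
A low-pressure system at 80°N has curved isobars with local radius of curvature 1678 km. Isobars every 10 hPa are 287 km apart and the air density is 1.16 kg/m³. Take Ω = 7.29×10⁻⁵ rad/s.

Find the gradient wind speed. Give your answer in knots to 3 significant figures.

37.6 knots

Coriolis parameter at 80°N:
f = 2Ω sin φ = 2 × 7.29×10⁻⁵ × sin 80° = 1.44×10⁻⁴ s⁻¹
Pressure gradient: |∂P/∂n| = 1000 Pa / 287000 m = 3.48×10⁻³ Pa/m
Geostrophic speed: V_g = |∂P/∂n|/(fρ) = 3.48×10⁻³/(1.44×10⁻⁴ × 1.16) = 20.9 m/s
Around a low, centrifugal force acts outward with Coriolis, so pressure-gradient force balances both:
(1/ρ)|∂P/∂n| = fV + V²/R  →  V² + fR·V − fR·V_g = 0
With fR = 1.44×10⁻⁴ × 1678×10³ m = 241 m/s:
V = [−fR + √((fR)² + 4 fR V_g)]/2 = [−241 + √(241² + 4×241×20.9)]/2 = 19.4 m/s
Subgeostrophic (V < V_g = 20.9 m/s), as expected around a low.
Converting: 19.4 m/s × 1.944 = 37.6 knots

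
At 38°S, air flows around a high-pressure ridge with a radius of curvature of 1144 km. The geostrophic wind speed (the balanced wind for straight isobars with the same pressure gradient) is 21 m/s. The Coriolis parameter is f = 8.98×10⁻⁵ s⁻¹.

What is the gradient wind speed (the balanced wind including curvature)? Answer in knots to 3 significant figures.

Around a high, pressure-gradient force acts outward with centrifugal, so Coriolis balances both:
fV = (1/ρ)|∂P/∂n| + V²/R  →  V² − fR·V + fR·V_g = 0
With fR = 8.98×10⁻⁵ × 1144×10³ m = 103 m/s:
V = [fR − √((fR)² − 4 fR V_g)]/2 = [103 − √(103² − 4×103×21)]/2 = 29.4 m/s
Supergeostrophic (V > V_g = 21 m/s), as expected around a high.
Converting: 29.4 m/s × 1.944 = 57.2 knots

57.2 knots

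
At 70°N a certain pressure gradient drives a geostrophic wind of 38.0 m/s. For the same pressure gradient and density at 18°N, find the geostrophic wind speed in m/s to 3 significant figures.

With the same pressure gradient and density, V_g ∝ 1/f ∝ 1/sin φ.
V₂ = V₁ · sin φ₁ / sin φ₂ = 38.0 × sin 70° / sin 18°
V₂ = 38.0 × 0.9397/0.3090 = 116 m/s

116 m/s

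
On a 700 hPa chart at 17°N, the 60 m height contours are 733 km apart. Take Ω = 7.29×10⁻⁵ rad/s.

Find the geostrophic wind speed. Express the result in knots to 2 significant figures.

37 knots

Coriolis parameter at 17°N:
f = 2Ω sin φ = 2 × 7.29×10⁻⁵ × sin 17° = 4.26×10⁻⁵ s⁻¹
Height gradient: |∂Z/∂n| = 60 m / 733000 m = 8.19×10⁻⁵
On a pressure surface, geostrophic balance gives V_g = (g/f)|∂Z/∂n|:
V_g = 9.81 × 8.19×10⁻⁵ / 4.26×10⁻⁵ = 18.8 m/s
Converting: 18.8 m/s × 1.944 = 37 knots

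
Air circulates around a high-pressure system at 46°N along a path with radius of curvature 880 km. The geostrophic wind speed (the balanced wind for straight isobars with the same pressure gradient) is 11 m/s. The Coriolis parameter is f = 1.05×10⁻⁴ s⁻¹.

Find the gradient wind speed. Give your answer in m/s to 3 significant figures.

Around a high, pressure-gradient force acts outward with centrifugal, so Coriolis balances both:
fV = (1/ρ)|∂P/∂n| + V²/R  →  V² − fR·V + fR·V_g = 0
With fR = 1.05×10⁻⁴ × 880×10³ m = 92.4 m/s:
V = [fR − √((fR)² − 4 fR V_g)]/2 = [92.4 − √(92.4² − 4×92.4×11)]/2 = 12.8 m/s
Supergeostrophic (V > V_g = 11 m/s), as expected around a high.

12.8 m/s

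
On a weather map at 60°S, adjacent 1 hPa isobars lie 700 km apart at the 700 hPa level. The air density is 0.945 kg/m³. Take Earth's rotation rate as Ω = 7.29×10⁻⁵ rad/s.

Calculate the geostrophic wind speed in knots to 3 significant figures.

Coriolis parameter at 60°S:
f = 2Ω sin φ = 2 × 7.29×10⁻⁵ × sin 60° = 1.26×10⁻⁴ s⁻¹
Pressure gradient: |∂P/∂n| = 100 Pa / 700000 m = 1.43×10⁻⁴ Pa/m
Geostrophic balance (pressure-gradient force = Coriolis force):
V_g = (1/(fρ)) |∂P/∂n| = 1.43×10⁻⁴ / (1.26×10⁻⁴ × 0.945) = 1.20 m/s
Converting: 1.20 m/s × 1.944 = 2.33 knots

2.33 knots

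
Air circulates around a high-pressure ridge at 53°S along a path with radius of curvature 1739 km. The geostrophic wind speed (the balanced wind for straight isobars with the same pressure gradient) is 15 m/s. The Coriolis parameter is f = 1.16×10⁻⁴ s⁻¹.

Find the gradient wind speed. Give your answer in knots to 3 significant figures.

31.7 knots

Around a high, pressure-gradient force acts outward with centrifugal, so Coriolis balances both:
fV = (1/ρ)|∂P/∂n| + V²/R  →  V² − fR·V + fR·V_g = 0
With fR = 1.16×10⁻⁴ × 1739×10³ m = 202 m/s:
V = [fR − √((fR)² − 4 fR V_g)]/2 = [202 − √(202² − 4×202×15)]/2 = 16.3 m/s
Supergeostrophic (V > V_g = 15 m/s), as expected around a high.
Converting: 16.3 m/s × 1.944 = 31.7 knots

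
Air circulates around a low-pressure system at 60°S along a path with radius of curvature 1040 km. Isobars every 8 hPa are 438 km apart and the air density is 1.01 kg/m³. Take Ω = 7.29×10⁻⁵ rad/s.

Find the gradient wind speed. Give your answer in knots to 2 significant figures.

25 knots

Coriolis parameter at 60°S:
f = 2Ω sin φ = 2 × 7.29×10⁻⁵ × sin 60° = 1.26×10⁻⁴ s⁻¹
Pressure gradient: |∂P/∂n| = 800 Pa / 438000 m = 1.83×10⁻³ Pa/m
Geostrophic speed: V_g = |∂P/∂n|/(fρ) = 1.83×10⁻³/(1.26×10⁻⁴ × 1.01) = 14.3 m/s
Around a low, centrifugal force acts outward with Coriolis, so pressure-gradient force balances both:
(1/ρ)|∂P/∂n| = fV + V²/R  →  V² + fR·V − fR·V_g = 0
With fR = 1.26×10⁻⁴ × 1040×10³ m = 131 m/s:
V = [−fR + √((fR)² + 4 fR V_g)]/2 = [−131 + √(131² + 4×131×14.3)]/2 = 13 m/s
Subgeostrophic (V < V_g = 14.3 m/s), as expected around a low.
Converting: 13 m/s × 1.944 = 25 knots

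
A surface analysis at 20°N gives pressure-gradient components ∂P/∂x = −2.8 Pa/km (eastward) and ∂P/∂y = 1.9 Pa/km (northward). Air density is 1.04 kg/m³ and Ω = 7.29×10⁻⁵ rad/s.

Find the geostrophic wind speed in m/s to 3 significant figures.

Coriolis parameter at 20°N:
f = 2Ω sin φ = 2 × 7.29×10⁻⁵ × sin 20° = 4.99×10⁻⁵ s⁻¹
Component geostrophic relations (x east, y north):
u_g = −(1/(fρ)) ∂P/∂y,  v_g = (1/(fρ)) ∂P/∂x
u_g = −(1.9×10⁻³)/(4.99×10⁻⁵ × 1.04) = −36.6 m/s;  v_g = (−2.8×10⁻³)/(4.99×10⁻⁵ × 1.04) = −54.0 m/s
|V_g| = √(u_g² + v_g²) = 65.2 m/s

65.2 m/s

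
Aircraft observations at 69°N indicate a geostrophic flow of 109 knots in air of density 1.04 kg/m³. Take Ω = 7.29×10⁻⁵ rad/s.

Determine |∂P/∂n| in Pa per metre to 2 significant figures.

7.9×10⁻³ Pa/m

Coriolis parameter at 69°N:
f = 2Ω sin φ = 2 × 7.29×10⁻⁵ × sin 69° = 1.36×10⁻⁴ s⁻¹
Wind speed in SI: 109 knots = 56.1 m/s
Geostrophic balance rearranged: |∂P/∂n| = f ρ V_g
|∂P/∂n| = 1.36×10⁻⁴ × 1.04 × 56.1 = 7.94×10⁻³ Pa/m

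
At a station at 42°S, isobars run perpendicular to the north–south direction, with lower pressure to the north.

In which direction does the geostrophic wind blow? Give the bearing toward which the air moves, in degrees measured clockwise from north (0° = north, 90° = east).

270°

The pressure-gradient force points toward the north (bearing 000°).
Geostrophic balance: in the Southern Hemisphere the Coriolis force deflects motion to the left, so the geostrophic wind blows 90° to the left of the pressure-gradient force (low pressure on the right).
Rotating 000° by 90° counterclockwise gives 270° — the wind blows toward the west.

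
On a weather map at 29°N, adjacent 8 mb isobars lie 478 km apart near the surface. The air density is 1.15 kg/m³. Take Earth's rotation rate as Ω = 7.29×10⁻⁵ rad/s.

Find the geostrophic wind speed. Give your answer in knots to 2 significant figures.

40 knots

Coriolis parameter at 29°N:
f = 2Ω sin φ = 2 × 7.29×10⁻⁵ × sin 29° = 7.07×10⁻⁵ s⁻¹
Pressure gradient: |∂P/∂n| = 800 Pa / 478000 m = 1.67×10⁻³ Pa/m
Geostrophic balance (pressure-gradient force = Coriolis force):
V_g = (1/(fρ)) |∂P/∂n| = 1.67×10⁻³ / (7.07×10⁻⁵ × 1.15) = 20.6 m/s
Converting: 20.6 m/s × 1.944 = 40 knots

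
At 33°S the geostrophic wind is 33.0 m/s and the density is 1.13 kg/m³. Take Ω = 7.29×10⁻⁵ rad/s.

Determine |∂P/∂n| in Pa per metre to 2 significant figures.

3.0×10⁻³ Pa/m

Coriolis parameter at 33°S:
f = 2Ω sin φ = 2 × 7.29×10⁻⁵ × sin 33° = 7.94×10⁻⁵ s⁻¹
Geostrophic balance rearranged: |∂P/∂n| = f ρ V_g
|∂P/∂n| = 7.94×10⁻⁵ × 1.13 × 33.0 = 2.96×10⁻³ Pa/m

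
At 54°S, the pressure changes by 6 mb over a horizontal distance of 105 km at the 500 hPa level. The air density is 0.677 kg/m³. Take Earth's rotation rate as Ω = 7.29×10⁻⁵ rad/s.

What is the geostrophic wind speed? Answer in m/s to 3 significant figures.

71.6 m/s

Coriolis parameter at 54°S:
f = 2Ω sin φ = 2 × 7.29×10⁻⁵ × sin 54° = 1.18×10⁻⁴ s⁻¹
Pressure gradient: |∂P/∂n| = 600 Pa / 105000 m = 5.71×10⁻³ Pa/m
Geostrophic balance (pressure-gradient force = Coriolis force):
V_g = (1/(fρ)) |∂P/∂n| = 5.71×10⁻³ / (1.18×10⁻⁴ × 0.677) = 71.6 m/s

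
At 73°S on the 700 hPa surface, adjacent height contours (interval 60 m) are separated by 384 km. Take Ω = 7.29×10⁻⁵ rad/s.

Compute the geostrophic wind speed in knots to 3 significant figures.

Coriolis parameter at 73°S:
f = 2Ω sin φ = 2 × 7.29×10⁻⁵ × sin 73° = 1.39×10⁻⁴ s⁻¹
Height gradient: |∂Z/∂n| = 60 m / 384000 m = 1.56×10⁻⁴
On a pressure surface, geostrophic balance gives V_g = (g/f)|∂Z/∂n|:
V_g = 9.81 × 1.56×10⁻⁴ / 1.39×10⁻⁴ = 11.0 m/s
Converting: 11.0 m/s × 1.944 = 21.4 knots

21.4 knots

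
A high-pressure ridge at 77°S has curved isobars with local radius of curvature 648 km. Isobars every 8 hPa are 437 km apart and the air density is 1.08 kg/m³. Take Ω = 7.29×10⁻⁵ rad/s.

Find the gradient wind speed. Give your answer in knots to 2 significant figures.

Coriolis parameter at 77°S:
f = 2Ω sin φ = 2 × 7.29×10⁻⁵ × sin 77° = 1.42×10⁻⁴ s⁻¹
Pressure gradient: |∂P/∂n| = 800 Pa / 437000 m = 1.83×10⁻³ Pa/m
Geostrophic speed: V_g = |∂P/∂n|/(fρ) = 1.83×10⁻³/(1.42×10⁻⁴ × 1.08) = 11.9 m/s
Around a high, pressure-gradient force acts outward with centrifugal, so Coriolis balances both:
fV = (1/ρ)|∂P/∂n| + V²/R  →  V² − fR·V + fR·V_g = 0
With fR = 1.42×10⁻⁴ × 648×10³ m = 92.1 m/s:
V = [fR − √((fR)² − 4 fR V_g)]/2 = [92.1 − √(92.1² − 4×92.1×11.9)]/2 = 14.1 m/s
Supergeostrophic (V > V_g = 11.9 m/s), as expected around a high.
Converting: 14.1 m/s × 1.944 = 27 knots

27 knots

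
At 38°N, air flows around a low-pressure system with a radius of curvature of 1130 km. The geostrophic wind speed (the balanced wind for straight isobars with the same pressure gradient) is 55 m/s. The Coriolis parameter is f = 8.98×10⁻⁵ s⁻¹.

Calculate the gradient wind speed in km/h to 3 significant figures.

Around a low, centrifugal force acts outward with Coriolis, so pressure-gradient force balances both:
(1/ρ)|∂P/∂n| = fV + V²/R  →  V² + fR·V − fR·V_g = 0
With fR = 8.98×10⁻⁵ × 1130×10³ m = 101 m/s:
V = [−fR + √((fR)² + 4 fR V_g)]/2 = [−101 + √(101² + 4×101×55)]/2 = 39.6 m/s
Subgeostrophic (V < V_g = 55 m/s), as expected around a low.
Converting: 39.6 m/s × 3.6 = 142 km/h

142 km/h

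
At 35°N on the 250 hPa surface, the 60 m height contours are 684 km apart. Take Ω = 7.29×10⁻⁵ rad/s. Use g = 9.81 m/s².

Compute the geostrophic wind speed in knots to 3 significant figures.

20.0 knots

Coriolis parameter at 35°N:
f = 2Ω sin φ = 2 × 7.29×10⁻⁵ × sin 35° = 8.36×10⁻⁵ s⁻¹
Height gradient: |∂Z/∂n| = 60 m / 684000 m = 8.77×10⁻⁵
On a pressure surface, geostrophic balance gives V_g = (g/f)|∂Z/∂n|:
V_g = 9.81 × 8.77×10⁻⁵ / 8.36×10⁻⁵ = 10.3 m/s
Converting: 10.3 m/s × 1.944 = 20.0 knots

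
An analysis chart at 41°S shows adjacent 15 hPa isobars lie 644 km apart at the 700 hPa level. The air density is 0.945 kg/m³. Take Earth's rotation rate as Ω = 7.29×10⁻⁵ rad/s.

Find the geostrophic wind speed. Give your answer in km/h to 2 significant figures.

93 km/h

Coriolis parameter at 41°S:
f = 2Ω sin φ = 2 × 7.29×10⁻⁵ × sin 41° = 9.57×10⁻⁵ s⁻¹
Pressure gradient: |∂P/∂n| = 1500 Pa / 644000 m = 2.33×10⁻³ Pa/m
Geostrophic balance (pressure-gradient force = Coriolis force):
V_g = (1/(fρ)) |∂P/∂n| = 2.33×10⁻³ / (9.57×10⁻⁵ × 0.945) = 25.8 m/s
Converting: 25.8 m/s × 3.6 = 93 km/h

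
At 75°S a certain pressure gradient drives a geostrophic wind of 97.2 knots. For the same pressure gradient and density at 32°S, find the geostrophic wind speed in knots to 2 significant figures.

With the same pressure gradient and density, V_g ∝ 1/f ∝ 1/sin φ.
V₂ = V₁ · sin φ₁ / sin φ₂ = 97.2 × sin 75° / sin 32°
V₂ = 97.2 × 0.9659/0.5299 = 180 knots

180 knots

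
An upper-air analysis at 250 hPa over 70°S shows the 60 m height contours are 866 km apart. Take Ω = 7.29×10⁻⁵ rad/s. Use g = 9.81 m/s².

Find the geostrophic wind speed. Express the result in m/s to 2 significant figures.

Coriolis parameter at 70°S:
f = 2Ω sin φ = 2 × 7.29×10⁻⁵ × sin 70° = 1.37×10⁻⁴ s⁻¹
Height gradient: |∂Z/∂n| = 60 m / 866000 m = 6.93×10⁻⁵
On a pressure surface, geostrophic balance gives V_g = (g/f)|∂Z/∂n|:
V_g = 9.81 × 6.93×10⁻⁵ / 1.37×10⁻⁴ = 4.96 m/s

5.0 m/s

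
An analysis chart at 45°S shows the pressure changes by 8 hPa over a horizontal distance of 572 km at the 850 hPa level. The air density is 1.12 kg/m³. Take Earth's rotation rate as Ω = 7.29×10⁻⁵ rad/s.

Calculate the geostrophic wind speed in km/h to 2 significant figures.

44 km/h

Coriolis parameter at 45°S:
f = 2Ω sin φ = 2 × 7.29×10⁻⁵ × sin 45° = 1.03×10⁻⁴ s⁻¹
Pressure gradient: |∂P/∂n| = 800 Pa / 572000 m = 1.40×10⁻³ Pa/m
Geostrophic balance (pressure-gradient force = Coriolis force):
V_g = (1/(fρ)) |∂P/∂n| = 1.40×10⁻³ / (1.03×10⁻⁴ × 1.12) = 12.1 m/s
Converting: 12.1 m/s × 3.6 = 44 km/h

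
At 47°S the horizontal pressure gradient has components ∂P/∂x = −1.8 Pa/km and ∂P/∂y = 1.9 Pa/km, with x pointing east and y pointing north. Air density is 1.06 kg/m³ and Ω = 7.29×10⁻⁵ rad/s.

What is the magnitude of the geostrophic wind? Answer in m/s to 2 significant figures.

Coriolis parameter at 47°S:
f = 2Ω sin φ = 2 × 7.29×10⁻⁵ × sin 47° = 1.07×10⁻⁴ s⁻¹
In the Southern Hemisphere f is negative: f = −1.07×10⁻⁴ s⁻¹.
Component geostrophic relations (x east, y north):
u_g = −(1/(fρ)) ∂P/∂y,  v_g = (1/(fρ)) ∂P/∂x
u_g = −(1.9×10⁻³)/(−1.07×10⁻⁴ × 1.06) = 16.8 m/s;  v_g = (−1.8×10⁻³)/(−1.07×10⁻⁴ × 1.06) = 15.9 m/s
|V_g| = √(u_g² + v_g²) = 23.2 m/s

23 m/s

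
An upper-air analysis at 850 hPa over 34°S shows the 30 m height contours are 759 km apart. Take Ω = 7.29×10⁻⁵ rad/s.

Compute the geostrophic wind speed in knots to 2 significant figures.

9.2 knots

Coriolis parameter at 34°S:
f = 2Ω sin φ = 2 × 7.29×10⁻⁵ × sin 34° = 8.15×10⁻⁵ s⁻¹
Height gradient: |∂Z/∂n| = 30 m / 759000 m = 3.95×10⁻⁵
On a pressure surface, geostrophic balance gives V_g = (g/f)|∂Z/∂n|:
V_g = 9.81 × 3.95×10⁻⁵ / 8.15×10⁻⁵ = 4.76 m/s
Converting: 4.76 m/s × 1.944 = 9.2 knots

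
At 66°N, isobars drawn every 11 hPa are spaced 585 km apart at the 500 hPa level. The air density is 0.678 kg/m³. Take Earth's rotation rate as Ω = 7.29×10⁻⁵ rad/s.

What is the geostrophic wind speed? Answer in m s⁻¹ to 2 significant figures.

Coriolis parameter at 66°N:
f = 2Ω sin φ = 2 × 7.29×10⁻⁵ × sin 66° = 1.33×10⁻⁴ s⁻¹
Pressure gradient: |∂P/∂n| = 1100 Pa / 585000 m = 1.88×10⁻³ Pa/m
Geostrophic balance (pressure-gradient force = Coriolis force):
V_g = (1/(fρ)) |∂P/∂n| = 1.88×10⁻³ / (1.33×10⁻⁴ × 0.678) = 20.8 m/s

21 m s⁻¹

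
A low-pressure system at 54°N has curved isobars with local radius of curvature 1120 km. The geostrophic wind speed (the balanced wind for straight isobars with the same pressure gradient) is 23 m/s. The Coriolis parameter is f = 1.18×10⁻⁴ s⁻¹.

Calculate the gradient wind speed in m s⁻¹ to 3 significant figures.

Around a low, centrifugal force acts outward with Coriolis, so pressure-gradient force balances both:
(1/ρ)|∂P/∂n| = fV + V²/R  →  V² + fR·V − fR·V_g = 0
With fR = 1.18×10⁻⁴ × 1120×10³ m = 132 m/s:
V = [−fR + √((fR)² + 4 fR V_g)]/2 = [−132 + √(132² + 4×132×23)]/2 = 20 m/s
Subgeostrophic (V < V_g = 23 m/s), as expected around a low.

20.0 m s⁻¹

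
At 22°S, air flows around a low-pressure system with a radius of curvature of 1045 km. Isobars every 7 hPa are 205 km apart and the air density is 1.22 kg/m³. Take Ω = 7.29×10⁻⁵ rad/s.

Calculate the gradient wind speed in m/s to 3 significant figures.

Coriolis parameter at 22°S:
f = 2Ω sin φ = 2 × 7.29×10⁻⁵ × sin 22° = 5.46×10⁻⁵ s⁻¹
Pressure gradient: |∂P/∂n| = 700 Pa / 205000 m = 3.41×10⁻³ Pa/m
Geostrophic speed: V_g = |∂P/∂n|/(fρ) = 3.41×10⁻³/(5.46×10⁻⁵ × 1.22) = 51.2 m/s
Around a low, centrifugal force acts outward with Coriolis, so pressure-gradient force balances both:
(1/ρ)|∂P/∂n| = fV + V²/R  →  V² + fR·V − fR·V_g = 0
With fR = 5.46×10⁻⁵ × 1045×10³ m = 57.1 m/s:
V = [−fR + √((fR)² + 4 fR V_g)]/2 = [−57.1 + √(57.1² + 4×57.1×51.2)]/2 = 32.6 m/s
Subgeostrophic (V < V_g = 51.2 m/s), as expected around a low.

32.6 m/s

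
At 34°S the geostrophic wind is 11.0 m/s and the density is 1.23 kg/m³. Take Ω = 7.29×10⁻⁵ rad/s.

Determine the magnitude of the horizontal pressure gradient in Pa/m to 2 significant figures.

1.1×10⁻³ Pa/m

Coriolis parameter at 34°S:
f = 2Ω sin φ = 2 × 7.29×10⁻⁵ × sin 34° = 8.15×10⁻⁵ s⁻¹
Geostrophic balance rearranged: |∂P/∂n| = f ρ V_g
|∂P/∂n| = 8.15×10⁻⁵ × 1.23 × 11.0 = 1.10×10⁻³ Pa/m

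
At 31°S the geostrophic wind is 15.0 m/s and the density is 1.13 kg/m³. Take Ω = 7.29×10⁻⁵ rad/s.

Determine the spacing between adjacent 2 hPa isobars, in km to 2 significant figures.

160 km

Coriolis parameter at 31°S:
f = 2Ω sin φ = 2 × 7.29×10⁻⁵ × sin 31° = 7.51×10⁻⁵ s⁻¹
Geostrophic balance rearranged: |∂P/∂n| = f ρ V_g
|∂P/∂n| = 7.51×10⁻⁵ × 1.13 × 15.0 = 1.27×10⁻³ Pa/m
Isobar spacing: Δn = ΔP/|∂P/∂n| = 200 Pa / 1.27×10⁻³ Pa/m = 157132 m ≈ 160 km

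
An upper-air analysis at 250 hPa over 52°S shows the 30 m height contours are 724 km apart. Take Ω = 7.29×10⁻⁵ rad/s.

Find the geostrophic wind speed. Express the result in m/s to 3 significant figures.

Coriolis parameter at 52°S:
f = 2Ω sin φ = 2 × 7.29×10⁻⁵ × sin 52° = 1.15×10⁻⁴ s⁻¹
Height gradient: |∂Z/∂n| = 30 m / 724000 m = 4.14×10⁻⁵
On a pressure surface, geostrophic balance gives V_g = (g/f)|∂Z/∂n|:
V_g = 9.81 × 4.14×10⁻⁵ / 1.15×10⁻⁴ = 3.54 m/s

3.54 m/s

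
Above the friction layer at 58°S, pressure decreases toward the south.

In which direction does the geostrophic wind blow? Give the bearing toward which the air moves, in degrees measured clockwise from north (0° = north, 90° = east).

090°

The pressure-gradient force points toward the south (bearing 180°).
Geostrophic balance: in the Southern Hemisphere the Coriolis force deflects motion to the left, so the geostrophic wind blows 90° to the left of the pressure-gradient force (low pressure on the right).
Rotating 180° by 90° counterclockwise gives 090° — the wind blows toward the east.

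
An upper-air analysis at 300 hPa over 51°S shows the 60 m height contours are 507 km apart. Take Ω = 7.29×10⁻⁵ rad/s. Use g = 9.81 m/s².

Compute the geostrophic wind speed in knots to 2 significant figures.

Coriolis parameter at 51°S:
f = 2Ω sin φ = 2 × 7.29×10⁻⁵ × sin 51° = 1.13×10⁻⁴ s⁻¹
Height gradient: |∂Z/∂n| = 60 m / 507000 m = 1.18×10⁻⁴
On a pressure surface, geostrophic balance gives V_g = (g/f)|∂Z/∂n|:
V_g = 9.81 × 1.18×10⁻⁴ / 1.13×10⁻⁴ = 10.2 m/s
Converting: 10.2 m/s × 1.944 = 20 knots

20 knots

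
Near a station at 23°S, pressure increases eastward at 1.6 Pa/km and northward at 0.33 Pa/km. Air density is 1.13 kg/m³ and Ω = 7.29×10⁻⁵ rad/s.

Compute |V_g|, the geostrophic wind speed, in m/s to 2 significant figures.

Coriolis parameter at 23°S:
f = 2Ω sin φ = 2 × 7.29×10⁻⁵ × sin 23° = 5.70×10⁻⁵ s⁻¹
In the Southern Hemisphere f is negative: f = −5.70×10⁻⁵ s⁻¹.
Component geostrophic relations (x east, y north):
u_g = −(1/(fρ)) ∂P/∂y,  v_g = (1/(fρ)) ∂P/∂x
u_g = −(0.33×10⁻³)/(−5.70×10⁻⁵ × 1.13) = 5.13 m/s;  v_g = (1.6×10⁻³)/(−5.70×10⁻⁵ × 1.13) = −24.9 m/s
|V_g| = √(u_g² + v_g²) = 25.4 m/s

25 m/s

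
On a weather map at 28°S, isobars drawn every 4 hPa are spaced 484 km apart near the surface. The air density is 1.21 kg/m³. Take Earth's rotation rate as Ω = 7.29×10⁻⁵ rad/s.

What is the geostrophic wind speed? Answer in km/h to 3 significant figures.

Coriolis parameter at 28°S:
f = 2Ω sin φ = 2 × 7.29×10⁻⁵ × sin 28° = 6.84×10⁻⁵ s⁻¹
Pressure gradient: |∂P/∂n| = 400 Pa / 484000 m = 8.26×10⁻⁴ Pa/m
Geostrophic balance (pressure-gradient force = Coriolis force):
V_g = (1/(fρ)) |∂P/∂n| = 8.26×10⁻⁴ / (6.84×10⁻⁵ × 1.21) = 9.98 m/s
Converting: 9.98 m/s × 3.6 = 35.9 km/h

35.9 km/h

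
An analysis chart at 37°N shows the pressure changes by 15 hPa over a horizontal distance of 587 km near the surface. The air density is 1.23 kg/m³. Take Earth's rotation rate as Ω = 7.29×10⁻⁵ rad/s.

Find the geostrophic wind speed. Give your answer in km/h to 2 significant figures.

Coriolis parameter at 37°N:
f = 2Ω sin φ = 2 × 7.29×10⁻⁵ × sin 37° = 8.77×10⁻⁵ s⁻¹
Pressure gradient: |∂P/∂n| = 1500 Pa / 587000 m = 2.56×10⁻³ Pa/m
Geostrophic balance (pressure-gradient force = Coriolis force):
V_g = (1/(fρ)) |∂P/∂n| = 2.56×10⁻³ / (8.77×10⁻⁵ × 1.23) = 23.7 m/s
Converting: 23.7 m/s × 3.6 = 85 km/h

85 km/h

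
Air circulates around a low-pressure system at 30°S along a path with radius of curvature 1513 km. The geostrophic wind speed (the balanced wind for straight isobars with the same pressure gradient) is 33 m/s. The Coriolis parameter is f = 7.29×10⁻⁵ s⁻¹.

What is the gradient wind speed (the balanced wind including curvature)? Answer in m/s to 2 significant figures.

Around a low, centrifugal force acts outward with Coriolis, so pressure-gradient force balances both:
(1/ρ)|∂P/∂n| = fV + V²/R  →  V² + fR·V − fR·V_g = 0
With fR = 7.29×10⁻⁵ × 1513×10³ m = 110 m/s:
V = [−fR + √((fR)² + 4 fR V_g)]/2 = [−110 + √(110² + 4×110×33)]/2 = 26.6 m/s
Subgeostrophic (V < V_g = 33 m/s), as expected around a low.

27 m/s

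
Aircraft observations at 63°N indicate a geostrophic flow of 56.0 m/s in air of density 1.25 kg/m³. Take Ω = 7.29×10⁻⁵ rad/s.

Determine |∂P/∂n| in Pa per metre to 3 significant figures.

Coriolis parameter at 63°N:
f = 2Ω sin φ = 2 × 7.29×10⁻⁵ × sin 63° = 1.30×10⁻⁴ s⁻¹
Geostrophic balance rearranged: |∂P/∂n| = f ρ V_g
|∂P/∂n| = 1.30×10⁻⁴ × 1.25 × 56.0 = 9.09×10⁻³ Pa/m

9.09×10⁻³ Pa/m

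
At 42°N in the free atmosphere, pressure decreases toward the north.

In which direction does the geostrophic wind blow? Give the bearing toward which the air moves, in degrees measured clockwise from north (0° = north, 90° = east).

The pressure-gradient force points toward the north (bearing 000°).
Geostrophic balance: in the Northern Hemisphere the Coriolis force deflects motion to the right, so the geostrophic wind blows 90° to the right of the pressure-gradient force (low pressure on the left).
Rotating 000° by 90° clockwise gives 090° — the wind blows toward the east.

090°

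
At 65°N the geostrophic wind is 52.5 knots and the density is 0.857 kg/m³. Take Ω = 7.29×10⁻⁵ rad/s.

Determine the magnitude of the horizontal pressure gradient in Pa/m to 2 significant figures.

3.1×10⁻³ Pa/m

Coriolis parameter at 65°N:
f = 2Ω sin φ = 2 × 7.29×10⁻⁵ × sin 65° = 1.32×10⁻⁴ s⁻¹
Wind speed in SI: 52.5 knots = 27.0 m/s
Geostrophic balance rearranged: |∂P/∂n| = f ρ V_g
|∂P/∂n| = 1.32×10⁻⁴ × 0.857 × 27.0 = 3.06×10⁻³ Pa/m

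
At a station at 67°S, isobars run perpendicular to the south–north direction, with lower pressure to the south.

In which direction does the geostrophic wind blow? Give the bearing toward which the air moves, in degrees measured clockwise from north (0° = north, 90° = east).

The pressure-gradient force points toward the south (bearing 180°).
Geostrophic balance: in the Southern Hemisphere the Coriolis force deflects motion to the left, so the geostrophic wind blows 90° to the left of the pressure-gradient force (low pressure on the right).
Rotating 180° by 90° counterclockwise gives 090° — the wind blows toward the east.

090°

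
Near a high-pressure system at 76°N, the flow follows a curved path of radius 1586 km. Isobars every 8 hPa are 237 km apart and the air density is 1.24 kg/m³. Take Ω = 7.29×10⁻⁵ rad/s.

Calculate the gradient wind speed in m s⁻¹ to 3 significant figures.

21.3 m s⁻¹

Coriolis parameter at 76°N:
f = 2Ω sin φ = 2 × 7.29×10⁻⁵ × sin 76° = 1.41×10⁻⁴ s⁻¹
Pressure gradient: |∂P/∂n| = 800 Pa / 237000 m = 3.38×10⁻³ Pa/m
Geostrophic speed: V_g = |∂P/∂n|/(fρ) = 3.38×10⁻³/(1.41×10⁻⁴ × 1.24) = 19.2 m/s
Around a high, pressure-gradient force acts outward with centrifugal, so Coriolis balances both:
fV = (1/ρ)|∂P/∂n| + V²/R  →  V² − fR·V + fR·V_g = 0
With fR = 1.41×10⁻⁴ × 1586×10³ m = 224 m/s:
V = [fR − √((fR)² − 4 fR V_g)]/2 = [224 − √(224² − 4×224×19.2)]/2 = 21.3 m/s
Supergeostrophic (V > V_g = 19.2 m/s), as expected around a high.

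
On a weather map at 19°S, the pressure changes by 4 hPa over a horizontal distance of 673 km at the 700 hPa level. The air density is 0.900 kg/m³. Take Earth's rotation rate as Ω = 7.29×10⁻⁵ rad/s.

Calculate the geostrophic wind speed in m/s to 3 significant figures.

13.9 m/s

Coriolis parameter at 19°S:
f = 2Ω sin φ = 2 × 7.29×10⁻⁵ × sin 19° = 4.75×10⁻⁵ s⁻¹
Pressure gradient: |∂P/∂n| = 400 Pa / 673000 m = 5.94×10⁻⁴ Pa/m
Geostrophic balance (pressure-gradient force = Coriolis force):
V_g = (1/(fρ)) |∂P/∂n| = 5.94×10⁻⁴ / (4.75×10⁻⁵ × 0.900) = 13.9 m/s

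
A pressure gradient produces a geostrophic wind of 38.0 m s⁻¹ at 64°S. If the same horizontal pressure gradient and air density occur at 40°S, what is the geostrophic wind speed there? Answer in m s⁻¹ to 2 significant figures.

With the same pressure gradient and density, V_g ∝ 1/f ∝ 1/sin φ.
V₂ = V₁ · sin φ₁ / sin φ₂ = 38.0 × sin 64° / sin 40°
V₂ = 38.0 × 0.8988/0.6428 = 53 m s⁻¹

53 m s⁻¹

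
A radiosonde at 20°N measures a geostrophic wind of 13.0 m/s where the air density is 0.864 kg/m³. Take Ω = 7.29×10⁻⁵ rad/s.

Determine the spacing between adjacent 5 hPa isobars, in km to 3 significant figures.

893 km

Coriolis parameter at 20°N:
f = 2Ω sin φ = 2 × 7.29×10⁻⁵ × sin 20° = 4.99×10⁻⁵ s⁻¹
Geostrophic balance rearranged: |∂P/∂n| = f ρ V_g
|∂P/∂n| = 4.99×10⁻⁵ × 0.864 × 13.0 = 5.60×10⁻⁴ Pa/m
Isobar spacing: Δn = ΔP/|∂P/∂n| = 500 Pa / 5.60×10⁻⁴ Pa/m = 892696 m ≈ 893 km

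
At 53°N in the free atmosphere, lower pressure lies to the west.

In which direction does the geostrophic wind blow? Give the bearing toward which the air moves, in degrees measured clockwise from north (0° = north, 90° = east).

The pressure-gradient force points toward the west (bearing 270°).
Geostrophic balance: in the Northern Hemisphere the Coriolis force deflects motion to the right, so the geostrophic wind blows 90° to the right of the pressure-gradient force (low pressure on the left).
Rotating 270° by 90° clockwise gives 000° — the wind blows toward the north.

000°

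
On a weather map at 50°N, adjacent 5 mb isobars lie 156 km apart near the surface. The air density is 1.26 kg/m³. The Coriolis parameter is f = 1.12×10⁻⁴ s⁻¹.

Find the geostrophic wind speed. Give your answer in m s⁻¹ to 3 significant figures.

22.7 m s⁻¹

Pressure gradient: |∂P/∂n| = 500 Pa / 156000 m = 3.21×10⁻³ Pa/m
Geostrophic balance (pressure-gradient force = Coriolis force):
V_g = (1/(fρ)) |∂P/∂n| = 3.21×10⁻³ / (1.12×10⁻⁴ × 1.26) = 22.7 m/s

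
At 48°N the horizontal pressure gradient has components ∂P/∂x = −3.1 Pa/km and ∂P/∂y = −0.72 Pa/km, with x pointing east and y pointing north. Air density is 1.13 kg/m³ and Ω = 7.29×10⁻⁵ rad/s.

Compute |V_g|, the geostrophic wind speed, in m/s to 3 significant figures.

Coriolis parameter at 48°N:
f = 2Ω sin φ = 2 × 7.29×10⁻⁵ × sin 48° = 1.08×10⁻⁴ s⁻¹
Component geostrophic relations (x east, y north):
u_g = −(1/(fρ)) ∂P/∂y,  v_g = (1/(fρ)) ∂P/∂x
u_g = −(−0.72×10⁻³)/(1.08×10⁻⁴ × 1.13) = 5.88 m/s;  v_g = (−3.1×10⁻³)/(1.08×10⁻⁴ × 1.13) = −25.3 m/s
|V_g| = √(u_g² + v_g²) = 26.0 m/s

26.0 m/s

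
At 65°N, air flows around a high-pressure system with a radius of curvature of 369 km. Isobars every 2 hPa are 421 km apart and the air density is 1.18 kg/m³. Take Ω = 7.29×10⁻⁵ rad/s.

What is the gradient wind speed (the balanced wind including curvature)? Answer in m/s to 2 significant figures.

3.3 m/s

Coriolis parameter at 65°N:
f = 2Ω sin φ = 2 × 7.29×10⁻⁵ × sin 65° = 1.32×10⁻⁴ s⁻¹
Pressure gradient: |∂P/∂n| = 200 Pa / 421000 m = 4.75×10⁻⁴ Pa/m
Geostrophic speed: V_g = |∂P/∂n|/(fρ) = 4.75×10⁻⁴/(1.32×10⁻⁴ × 1.18) = 3.05 m/s
Around a high, pressure-gradient force acts outward with centrifugal, so Coriolis balances both:
fV = (1/ρ)|∂P/∂n| + V²/R  →  V² − fR·V + fR·V_g = 0
With fR = 1.32×10⁻⁴ × 369×10³ m = 48.8 m/s:
V = [fR − √((fR)² − 4 fR V_g)]/2 = [48.8 − √(48.8² − 4×48.8×3.05)]/2 = 3.27 m/s
Supergeostrophic (V > V_g = 3.05 m/s), as expected around a high.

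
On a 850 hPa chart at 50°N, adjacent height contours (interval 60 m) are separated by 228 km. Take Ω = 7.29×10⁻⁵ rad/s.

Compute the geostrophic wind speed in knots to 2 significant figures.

45 knots

Coriolis parameter at 50°N:
f = 2Ω sin φ = 2 × 7.29×10⁻⁵ × sin 50° = 1.12×10⁻⁴ s⁻¹
Height gradient: |∂Z/∂n| = 60 m / 228000 m = 2.63×10⁻⁴
On a pressure surface, geostrophic balance gives V_g = (g/f)|∂Z/∂n|:
V_g = 9.81 × 2.63×10⁻⁴ / 1.12×10⁻⁴ = 23.1 m/s
Converting: 23.1 m/s × 1.944 = 45 knots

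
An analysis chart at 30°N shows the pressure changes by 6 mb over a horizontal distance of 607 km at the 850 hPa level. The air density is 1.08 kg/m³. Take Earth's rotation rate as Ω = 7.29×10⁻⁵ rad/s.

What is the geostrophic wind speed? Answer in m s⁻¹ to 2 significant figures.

Coriolis parameter at 30°N:
f = 2Ω sin φ = 2 × 7.29×10⁻⁵ × sin 30° = 7.29×10⁻⁵ s⁻¹
Pressure gradient: |∂P/∂n| = 600 Pa / 607000 m = 9.88×10⁻⁴ Pa/m
Geostrophic balance (pressure-gradient force = Coriolis force):
V_g = (1/(fρ)) |∂P/∂n| = 9.88×10⁻⁴ / (7.29×10⁻⁵ × 1.08) = 12.6 m/s

13 m s⁻¹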